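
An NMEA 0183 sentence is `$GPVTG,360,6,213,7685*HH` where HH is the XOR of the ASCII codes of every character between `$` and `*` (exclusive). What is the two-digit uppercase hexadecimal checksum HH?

6D

XOR the ASCII codes of the payload characters:
  'G' = 0x47 → acc = 0x47
  'P' = 0x50 → acc = 0x17
  'V' = 0x56 → acc = 0x41
  'T' = 0x54 → acc = 0x15
  'G' = 0x47 → acc = 0x52
  ',' = 0x2C → acc = 0x7E
  '3' = 0x33 → acc = 0x4D
  '6' = 0x36 → acc = 0x7B
  '0' = 0x30 → acc = 0x4B
  ',' = 0x2C → acc = 0x67
  '6' = 0x36 → acc = 0x51
  ',' = 0x2C → acc = 0x7D
  '2' = 0x32 → acc = 0x4F
  '1' = 0x31 → acc = 0x7E
  '3' = 0x33 → acc = 0x4D
  ',' = 0x2C → acc = 0x61
  '7' = 0x37 → acc = 0x56
  '6' = 0x36 → acc = 0x60
  '8' = 0x38 → acc = 0x58
  '5' = 0x35 → acc = 0x6D
Checksum = 0x6D.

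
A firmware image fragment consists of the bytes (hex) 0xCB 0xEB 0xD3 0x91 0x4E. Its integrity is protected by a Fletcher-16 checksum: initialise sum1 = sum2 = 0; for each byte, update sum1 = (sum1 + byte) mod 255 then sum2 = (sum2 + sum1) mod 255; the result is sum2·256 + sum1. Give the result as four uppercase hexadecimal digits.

Running sums (mod 255):
  after byte 0 (0xCB): sum1=203, sum2=203
  after byte 1 (0xEB): sum1=183, sum2=131
  after byte 2 (0xD3): sum1=139, sum2=15
  after byte 3 (0x91): sum1=29, sum2=44
  after byte 4 (0x4E): sum1=107, sum2=151
Checksum = sum2·256 + sum1 = 151·256 + 107 = 38763 = 0x976B.

976B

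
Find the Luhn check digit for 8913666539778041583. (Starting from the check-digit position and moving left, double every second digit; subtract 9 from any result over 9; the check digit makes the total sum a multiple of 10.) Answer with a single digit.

4

Partial digits right→left: 3 8 5 1 4 0 8 7 7 9 3 5 6 6 6 3 1 9 8
Double every second digit counting from the check-digit position (so the 1st, 3rd, 5th, ... of the partial from the right).
  doubled (with −9 where >9): 6 1 8 7 5 6 3 3 2 7 → sum 48
  kept as-is: 8 1 0 7 9 5 6 3 9 → sum 48
Total = 48 + 48 = 96.
Check digit = (10 − (96 mod 10)) mod 10 = 4.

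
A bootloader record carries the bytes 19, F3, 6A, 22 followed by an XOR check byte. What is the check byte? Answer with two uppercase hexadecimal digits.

XOR the bytes together:
  start with 0x19
  0x19 ⊕ 0xF3 = 0xEA
  0xEA ⊕ 0x6A = 0x80
  0x80 ⊕ 0x22 = 0xA2

A2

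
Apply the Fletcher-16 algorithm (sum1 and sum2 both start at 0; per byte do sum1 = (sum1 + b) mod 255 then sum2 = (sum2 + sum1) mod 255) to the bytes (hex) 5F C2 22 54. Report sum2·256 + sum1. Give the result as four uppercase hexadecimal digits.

Running sums (mod 255):
  after byte 0 (5F): sum1=95, sum2=95
  after byte 1 (C2): sum1=34, sum2=129
  after byte 2 (22): sum1=68, sum2=197
  after byte 3 (54): sum1=152, sum2=94
Checksum = sum2·256 + sum1 = 94·256 + 152 = 24216 = 0x5E98.

5E98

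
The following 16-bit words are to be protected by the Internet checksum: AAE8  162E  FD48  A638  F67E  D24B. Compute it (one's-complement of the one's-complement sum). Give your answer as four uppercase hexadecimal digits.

One's-complement addition (fold any carry out of bit 15 back into bit 0):
  0xAAE8 + 0x162E = 0x0C116
  0xC116 + 0xFD48 = 0x1BE5E → wrap carry → 0xBE5F
  0xBE5F + 0xA638 = 0x16497 → wrap carry → 0x6498
  0x6498 + 0xF67E = 0x15B16 → wrap carry → 0x5B17
  0x5B17 + 0xD24B = 0x12D62 → wrap carry → 0x2D63
One's-complement sum = 0x2D63.
Checksum = ~0x2D63 & 0xFFFF = 0xD29C.

D29C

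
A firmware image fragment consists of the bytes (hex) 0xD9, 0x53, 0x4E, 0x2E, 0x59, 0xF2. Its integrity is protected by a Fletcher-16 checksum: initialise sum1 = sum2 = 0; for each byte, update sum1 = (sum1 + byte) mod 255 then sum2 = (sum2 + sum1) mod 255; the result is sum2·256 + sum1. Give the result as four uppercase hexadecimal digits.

25F5

Running sums (mod 255):
  after byte 0 (0xD9): sum1=217, sum2=217
  after byte 1 (0x53): sum1=45, sum2=7
  after byte 2 (0x4E): sum1=123, sum2=130
  after byte 3 (0x2E): sum1=169, sum2=44
  after byte 4 (0x59): sum1=3, sum2=47
  after byte 5 (0xF2): sum1=245, sum2=37
Checksum = sum2·256 + sum1 = 37·256 + 245 = 9717 = 0x25F5.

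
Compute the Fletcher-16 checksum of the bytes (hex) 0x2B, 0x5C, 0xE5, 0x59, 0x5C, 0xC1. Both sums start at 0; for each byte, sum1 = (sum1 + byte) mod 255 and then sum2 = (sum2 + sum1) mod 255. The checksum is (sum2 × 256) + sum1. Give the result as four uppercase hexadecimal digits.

EEE4

Running sums (mod 255):
  after byte 0 (0x2B): sum1=43, sum2=43
  after byte 1 (0x5C): sum1=135, sum2=178
  after byte 2 (0xE5): sum1=109, sum2=32
  after byte 3 (0x59): sum1=198, sum2=230
  after byte 4 (0x5C): sum1=35, sum2=10
  after byte 5 (0xC1): sum1=228, sum2=238
Checksum = sum2·256 + sum1 = 238·256 + 228 = 61156 = 0xEEE4.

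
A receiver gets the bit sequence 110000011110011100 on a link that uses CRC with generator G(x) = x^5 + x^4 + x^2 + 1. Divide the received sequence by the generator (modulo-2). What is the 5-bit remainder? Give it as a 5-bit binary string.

Modulo-2 division of 110000011110011100 by 110101:
  pos 0: 110000 XOR 110101 = 000101
  pos 3: 101011 XOR 110101 = 011110
  pos 4: 111101 XOR 110101 = 001000
  pos 6: 100010 XOR 110101 = 010111
  pos 7: 101110 XOR 110101 = 011011
  pos 8: 110111 XOR 110101 = 000010
  pos 12: 101100 XOR 110101 = 011001
Remainder = 11001 (nonzero — an error is detected).

11001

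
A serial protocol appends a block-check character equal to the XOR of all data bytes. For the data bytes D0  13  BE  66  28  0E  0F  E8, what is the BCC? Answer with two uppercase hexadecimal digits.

XOR the bytes together:
  start with 0xD0
  0xD0 ⊕ 0x13 = 0xC3
  0xC3 ⊕ 0xBE = 0x7D
  0x7D ⊕ 0x66 = 0x1B
  0x1B ⊕ 0x28 = 0x33
  0x33 ⊕ 0x0E = 0x3D
  0x3D ⊕ 0x0F = 0x32
  0x32 ⊕ 0xE8 = 0xDA

DA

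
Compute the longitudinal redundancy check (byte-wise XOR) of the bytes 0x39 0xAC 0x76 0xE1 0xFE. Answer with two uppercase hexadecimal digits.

FC

XOR the bytes together:
  start with 0x39
  0x39 ⊕ 0xAC = 0x95
  0x95 ⊕ 0x76 = 0xE3
  0xE3 ⊕ 0xE1 = 0x02
  0x02 ⊕ 0xFE = 0xFC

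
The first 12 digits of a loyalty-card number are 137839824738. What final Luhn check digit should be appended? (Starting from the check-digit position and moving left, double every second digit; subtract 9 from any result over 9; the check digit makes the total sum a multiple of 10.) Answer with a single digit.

6

Partial digits right→left: 8 3 7 4 2 8 9 3 8 7 3 1
Double every second digit counting from the check-digit position (so the 1st, 3rd, 5th, ... of the partial from the right).
  doubled (with −9 where >9): 7 5 4 9 7 6 → sum 38
  kept as-is: 3 4 8 3 7 1 → sum 26
Total = 38 + 26 = 64.
Check digit = (10 − (64 mod 10)) mod 10 = 6.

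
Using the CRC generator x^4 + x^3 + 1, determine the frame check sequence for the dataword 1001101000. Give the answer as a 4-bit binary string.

Append 4 zeros: 10011010000000. Divide by 11001 (XOR where the leading bit is 1):
  pos 0: 10011 XOR 11001 = 01010
  pos 1: 10100 XOR 11001 = 01101
  pos 2: 11011 XOR 11001 = 00010
  pos 5: 10000 XOR 11001 = 01001
  pos 6: 10010 XOR 11001 = 01011
  pos 7: 10110 XOR 11001 = 01111
  pos 8: 11110 XOR 11001 = 00111
Remainder (last 4 bits) = 1110. This is the CRC / FCS.

1110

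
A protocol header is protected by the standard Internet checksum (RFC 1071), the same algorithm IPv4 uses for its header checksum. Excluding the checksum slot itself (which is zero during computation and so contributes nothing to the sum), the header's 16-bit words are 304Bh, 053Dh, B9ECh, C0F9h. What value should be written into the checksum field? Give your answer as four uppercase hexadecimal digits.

One's-complement addition (fold any carry out of bit 15 back into bit 0):
  0x304B + 0x053D = 0x03588
  0x3588 + 0xB9EC = 0x0EF74
  0xEF74 + 0xC0F9 = 0x1B06D → wrap carry → 0xB06E
One's-complement sum = 0xB06E.
Checksum = ~0xB06E & 0xFFFF = 0x4F91.

4F91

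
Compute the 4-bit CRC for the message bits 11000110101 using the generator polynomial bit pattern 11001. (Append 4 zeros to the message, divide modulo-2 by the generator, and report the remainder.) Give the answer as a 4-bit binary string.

Append 4 zeros: 110001101010000. Divide by 11001 (XOR where the leading bit is 1):
  pos 0: 11000 XOR 11001 = 00001
  pos 4: 11101 XOR 11001 = 00100
  pos 6: 10001 XOR 11001 = 01000
  pos 7: 10000 XOR 11001 = 01001
  pos 8: 10010 XOR 11001 = 01011
  pos 9: 10110 XOR 11001 = 01111
  pos 10: 11110 XOR 11001 = 00111
Remainder (last 4 bits) = 0111. This is the CRC / FCS.

0111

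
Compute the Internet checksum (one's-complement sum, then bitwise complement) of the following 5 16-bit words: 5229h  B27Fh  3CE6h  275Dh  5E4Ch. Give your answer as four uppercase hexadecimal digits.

38C7

One's-complement addition (fold any carry out of bit 15 back into bit 0):
  0x5229 + 0xB27F = 0x104A8 → wrap carry → 0x04A9
  0x04A9 + 0x3CE6 = 0x0418F
  0x418F + 0x275D = 0x068EC
  0x68EC + 0x5E4C = 0x0C738
One's-complement sum = 0xC738.
Checksum = ~0xC738 & 0xFFFF = 0x38C7.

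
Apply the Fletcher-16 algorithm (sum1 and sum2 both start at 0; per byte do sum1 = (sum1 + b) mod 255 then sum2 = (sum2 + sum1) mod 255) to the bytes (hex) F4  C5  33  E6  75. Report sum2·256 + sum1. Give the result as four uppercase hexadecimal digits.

Running sums (mod 255):
  after byte 0 (F4): sum1=244, sum2=244
  after byte 1 (C5): sum1=186, sum2=175
  after byte 2 (33): sum1=237, sum2=157
  after byte 3 (E6): sum1=212, sum2=114
  after byte 4 (75): sum1=74, sum2=188
Checksum = sum2·256 + sum1 = 188·256 + 74 = 48202 = 0xBC4A.

BC4A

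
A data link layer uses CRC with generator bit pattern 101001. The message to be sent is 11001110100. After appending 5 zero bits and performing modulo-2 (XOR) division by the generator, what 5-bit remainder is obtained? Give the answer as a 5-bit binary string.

01001

Append 5 zeros: 1100111010000000. Divide by 101001 (XOR where the leading bit is 1):
  pos 0: 110011 XOR 101001 = 011010
  pos 1: 110101 XOR 101001 = 011100
  pos 2: 111000 XOR 101001 = 010001
  pos 3: 100011 XOR 101001 = 001010
  pos 5: 101000 XOR 101001 = 000001
  pos 10: 100000 XOR 101001 = 001001
Remainder (last 5 bits) = 01001. This is the CRC / FCS.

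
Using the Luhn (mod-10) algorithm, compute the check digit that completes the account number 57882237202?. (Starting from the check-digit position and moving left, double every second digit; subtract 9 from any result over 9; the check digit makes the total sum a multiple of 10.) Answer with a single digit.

0

Partial digits right→left: 2 0 2 7 3 2 2 8 8 7 5
Double every second digit counting from the check-digit position (so the 1st, 3rd, 5th, ... of the partial from the right).
  doubled (with −9 where >9): 4 4 6 4 7 1 → sum 26
  kept as-is: 0 7 2 8 7 → sum 24
Total = 26 + 24 = 50.
Check digit = (10 − (50 mod 10)) mod 10 = 0.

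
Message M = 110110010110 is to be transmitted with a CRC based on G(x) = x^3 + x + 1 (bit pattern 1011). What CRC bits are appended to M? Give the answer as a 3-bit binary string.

001

Append 3 zeros: 110110010110000. Divide by 1011 (XOR where the leading bit is 1):
  pos 0: 1101 XOR 1011 = 0110
  pos 1: 1101 XOR 1011 = 0110
  pos 2: 1100 XOR 1011 = 0111
  pos 3: 1110 XOR 1011 = 0101
  pos 4: 1011 XOR 1011 = 0000
  pos 9: 1100 XOR 1011 = 0111
  pos 10: 1110 XOR 1011 = 0101
  pos 11: 1010 XOR 1011 = 0001
Remainder (last 3 bits) = 001. This is the CRC / FCS.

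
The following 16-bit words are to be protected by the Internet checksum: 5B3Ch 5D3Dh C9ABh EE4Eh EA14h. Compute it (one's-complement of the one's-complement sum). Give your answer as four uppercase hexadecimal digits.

One's-complement addition (fold any carry out of bit 15 back into bit 0):
  0x5B3C + 0x5D3D = 0x0B879
  0xB879 + 0xC9AB = 0x18224 → wrap carry → 0x8225
  0x8225 + 0xEE4E = 0x17073 → wrap carry → 0x7074
  0x7074 + 0xEA14 = 0x15A88 → wrap carry → 0x5A89
One's-complement sum = 0x5A89.
Checksum = ~0x5A89 & 0xFFFF = 0xA576.

A576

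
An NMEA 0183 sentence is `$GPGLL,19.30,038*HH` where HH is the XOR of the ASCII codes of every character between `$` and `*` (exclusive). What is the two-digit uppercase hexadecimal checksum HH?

XOR the ASCII codes of the payload characters:
  'G' = 0x47 → acc = 0x47
  'P' = 0x50 → acc = 0x17
  'G' = 0x47 → acc = 0x50
  'L' = 0x4C → acc = 0x1C
  'L' = 0x4C → acc = 0x50
  ',' = 0x2C → acc = 0x7C
  '1' = 0x31 → acc = 0x4D
  '9' = 0x39 → acc = 0x74
  '.' = 0x2E → acc = 0x5A
  '3' = 0x33 → acc = 0x69
  '0' = 0x30 → acc = 0x59
  ',' = 0x2C → acc = 0x75
  '0' = 0x30 → acc = 0x45
  '3' = 0x33 → acc = 0x76
  '8' = 0x38 → acc = 0x4E
Checksum = 0x4E.

4E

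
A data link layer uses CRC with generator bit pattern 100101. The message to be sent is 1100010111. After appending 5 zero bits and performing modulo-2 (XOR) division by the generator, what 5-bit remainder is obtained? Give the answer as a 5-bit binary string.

Append 5 zeros: 110001011100000. Divide by 100101 (XOR where the leading bit is 1):
  pos 0: 110001 XOR 100101 = 010100
  pos 1: 101000 XOR 100101 = 001101
  pos 3: 110111 XOR 100101 = 010010
  pos 4: 100101 XOR 100101 = 000000
Remainder (last 5 bits) = 00000. This is the CRC / FCS.

00000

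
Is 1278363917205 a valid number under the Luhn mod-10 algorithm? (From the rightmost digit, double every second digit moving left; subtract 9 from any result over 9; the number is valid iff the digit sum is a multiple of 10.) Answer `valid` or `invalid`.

From the right, keep odd positions and double even positions (subtract 9 from any doubled value over 9):
  doubled (positions 2,4,...): 0 5 9 3 7 4 → sum 28
  kept (positions 1,3,...): 5 2 1 3 3 7 1 → sum 22
Total = 50.
50 mod 10 = 0, so the number is valid.

valid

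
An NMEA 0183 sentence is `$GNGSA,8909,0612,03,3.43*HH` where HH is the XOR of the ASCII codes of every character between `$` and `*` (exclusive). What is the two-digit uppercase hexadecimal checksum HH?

XOR the ASCII codes of the payload characters:
  'G' = 0x47 → acc = 0x47
  'N' = 0x4E → acc = 0x09
  'G' = 0x47 → acc = 0x4E
  'S' = 0x53 → acc = 0x1D
  'A' = 0x41 → acc = 0x5C
  ',' = 0x2C → acc = 0x70
  '8' = 0x38 → acc = 0x48
  '9' = 0x39 → acc = 0x71
  '0' = 0x30 → acc = 0x41
  '9' = 0x39 → acc = 0x78
  ',' = 0x2C → acc = 0x54
  '0' = 0x30 → acc = 0x64
  '6' = 0x36 → acc = 0x52
  '1' = 0x31 → acc = 0x63
  '2' = 0x32 → acc = 0x51
  ',' = 0x2C → acc = 0x7D
  '0' = 0x30 → acc = 0x4D
  '3' = 0x33 → acc = 0x7E
  ',' = 0x2C → acc = 0x52
  '3' = 0x33 → acc = 0x61
  '.' = 0x2E → acc = 0x4F
  '4' = 0x34 → acc = 0x7B
  '3' = 0x33 → acc = 0x48
Checksum = 0x48.

48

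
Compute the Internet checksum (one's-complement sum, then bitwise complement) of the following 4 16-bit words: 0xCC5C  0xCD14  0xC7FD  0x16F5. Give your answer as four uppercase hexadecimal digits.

One's-complement addition (fold any carry out of bit 15 back into bit 0):
  0xCC5C + 0xCD14 = 0x19970 → wrap carry → 0x9971
  0x9971 + 0xC7FD = 0x1616E → wrap carry → 0x616F
  0x616F + 0x16F5 = 0x07864
One's-complement sum = 0x7864.
Checksum = ~0x7864 & 0xFFFF = 0x879B.

879B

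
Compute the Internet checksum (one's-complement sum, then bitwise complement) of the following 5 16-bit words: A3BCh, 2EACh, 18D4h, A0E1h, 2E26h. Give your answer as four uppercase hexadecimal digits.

45BB

One's-complement addition (fold any carry out of bit 15 back into bit 0):
  0xA3BC + 0x2EAC = 0x0D268
  0xD268 + 0x18D4 = 0x0EB3C
  0xEB3C + 0xA0E1 = 0x18C1D → wrap carry → 0x8C1E
  0x8C1E + 0x2E26 = 0x0BA44
One's-complement sum = 0xBA44.
Checksum = ~0xBA44 & 0xFFFF = 0x45BB.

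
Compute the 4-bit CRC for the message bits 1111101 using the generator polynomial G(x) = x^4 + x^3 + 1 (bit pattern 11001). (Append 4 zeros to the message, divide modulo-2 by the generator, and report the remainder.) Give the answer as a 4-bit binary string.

Append 4 zeros: 11111010000. Divide by 11001 (XOR where the leading bit is 1):
  pos 0: 11111 XOR 11001 = 00110
  pos 2: 11001 XOR 11001 = 00000
Remainder (last 4 bits) = 0000. This is the CRC / FCS.

0000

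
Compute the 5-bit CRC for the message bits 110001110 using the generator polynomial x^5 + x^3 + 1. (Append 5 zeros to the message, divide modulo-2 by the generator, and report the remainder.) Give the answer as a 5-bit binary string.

Append 5 zeros: 11000111000000. Divide by 101001 (XOR where the leading bit is 1):
  pos 0: 110001 XOR 101001 = 011000
  pos 1: 110001 XOR 101001 = 011000
  pos 2: 110001 XOR 101001 = 011000
  pos 3: 110000 XOR 101001 = 011001
  pos 4: 110010 XOR 101001 = 011011
  pos 5: 110110 XOR 101001 = 011111
  pos 6: 111110 XOR 101001 = 010111
  pos 7: 101110 XOR 101001 = 000111
Remainder (last 5 bits) = 01110. This is the CRC / FCS.

01110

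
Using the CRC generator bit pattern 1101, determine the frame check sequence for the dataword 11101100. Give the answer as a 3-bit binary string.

Append 3 zeros: 11101100000. Divide by 1101 (XOR where the leading bit is 1):
  pos 0: 1110 XOR 1101 = 0011
  pos 2: 1111 XOR 1101 = 0010
  pos 4: 1000 XOR 1101 = 0101
  pos 5: 1010 XOR 1101 = 0111
  pos 6: 1110 XOR 1101 = 0011
Remainder (last 3 bits) = 110. This is the CRC / FCS.

110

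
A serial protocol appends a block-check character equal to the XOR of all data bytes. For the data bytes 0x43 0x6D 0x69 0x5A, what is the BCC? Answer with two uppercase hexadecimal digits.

XOR the bytes together:
  start with 0x43
  0x43 ⊕ 0x6D = 0x2E
  0x2E ⊕ 0x69 = 0x47
  0x47 ⊕ 0x5A = 0x1D

1D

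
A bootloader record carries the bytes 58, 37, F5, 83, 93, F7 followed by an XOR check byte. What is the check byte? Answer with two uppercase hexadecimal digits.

7D

XOR the bytes together:
  start with 0x58
  0x58 ⊕ 0x37 = 0x6F
  0x6F ⊕ 0xF5 = 0x9A
  0x9A ⊕ 0x83 = 0x19
  0x19 ⊕ 0x93 = 0x8A
  0x8A ⊕ 0xF7 = 0x7D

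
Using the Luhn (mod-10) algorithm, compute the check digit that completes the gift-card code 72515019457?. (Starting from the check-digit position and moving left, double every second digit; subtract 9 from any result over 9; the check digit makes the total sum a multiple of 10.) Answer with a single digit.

Partial digits right→left: 7 5 4 9 1 0 5 1 5 2 7
Double every second digit counting from the check-digit position (so the 1st, 3rd, 5th, ... of the partial from the right).
  doubled (with −9 where >9): 5 8 2 1 1 5 → sum 22
  kept as-is: 5 9 0 1 2 → sum 17
Total = 22 + 17 = 39.
Check digit = (10 − (39 mod 10)) mod 10 = 1.

1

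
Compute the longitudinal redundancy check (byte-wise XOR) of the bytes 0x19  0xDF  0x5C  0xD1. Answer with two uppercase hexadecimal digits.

XOR the bytes together:
  start with 0x19
  0x19 ⊕ 0xDF = 0xC6
  0xC6 ⊕ 0x5C = 0x9A
  0x9A ⊕ 0xD1 = 0x4B

4B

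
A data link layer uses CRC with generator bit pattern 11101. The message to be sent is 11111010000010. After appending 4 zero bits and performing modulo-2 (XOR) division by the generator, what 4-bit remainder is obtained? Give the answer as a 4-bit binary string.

1011

Append 4 zeros: 111110100000100000. Divide by 11101 (XOR where the leading bit is 1):
  pos 0: 11111 XOR 11101 = 00010
  pos 3: 10010 XOR 11101 = 01111
  pos 4: 11110 XOR 11101 = 00011
  pos 7: 11000 XOR 11101 = 00101
  pos 9: 10110 XOR 11101 = 01011
  pos 10: 10110 XOR 11101 = 01011
  pos 11: 10110 XOR 11101 = 01011
  pos 12: 10110 XOR 11101 = 01011
  pos 13: 10110 XOR 11101 = 01011
Remainder (last 4 bits) = 1011. This is the CRC / FCS.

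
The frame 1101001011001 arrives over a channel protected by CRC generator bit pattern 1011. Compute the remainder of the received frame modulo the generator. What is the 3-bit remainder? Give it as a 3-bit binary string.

100

Modulo-2 division of 1101001011001 by 1011:
  pos 0: 1101 XOR 1011 = 0110
  pos 1: 1100 XOR 1011 = 0111
  pos 2: 1110 XOR 1011 = 0101
  pos 3: 1011 XOR 1011 = 0000
  pos 8: 1100 XOR 1011 = 0111
  pos 9: 1111 XOR 1011 = 0100
Remainder = 100 (nonzero — an error is detected).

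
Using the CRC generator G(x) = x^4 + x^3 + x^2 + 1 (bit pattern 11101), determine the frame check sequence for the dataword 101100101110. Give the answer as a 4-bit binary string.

0111

Append 4 zeros: 1011001011100000. Divide by 11101 (XOR where the leading bit is 1):
  pos 0: 10110 XOR 11101 = 01011
  pos 1: 10110 XOR 11101 = 01011
  pos 2: 10111 XOR 11101 = 01010
  pos 3: 10100 XOR 11101 = 01001
  pos 4: 10011 XOR 11101 = 01110
  pos 5: 11101 XOR 11101 = 00000
  pos 10: 10000 XOR 11101 = 01101
  pos 11: 11010 XOR 11101 = 00111
Remainder (last 4 bits) = 0111. This is the CRC / FCS.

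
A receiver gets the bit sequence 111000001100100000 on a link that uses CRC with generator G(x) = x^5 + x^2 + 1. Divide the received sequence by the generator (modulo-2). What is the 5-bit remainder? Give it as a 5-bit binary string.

00101

Modulo-2 division of 111000001100100000 by 100101:
  pos 0: 111000 XOR 100101 = 011101
  pos 1: 111010 XOR 100101 = 011111
  pos 2: 111110 XOR 100101 = 011011
  pos 3: 110111 XOR 100101 = 010010
  pos 4: 100101 XOR 100101 = 000000
  pos 12: 100000 XOR 100101 = 000101
Remainder = 00101 (nonzero — an error is detected).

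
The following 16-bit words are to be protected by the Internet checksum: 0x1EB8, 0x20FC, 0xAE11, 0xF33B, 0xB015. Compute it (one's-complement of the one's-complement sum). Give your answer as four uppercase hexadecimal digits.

6EE8

One's-complement addition (fold any carry out of bit 15 back into bit 0):
  0x1EB8 + 0x20FC = 0x03FB4
  0x3FB4 + 0xAE11 = 0x0EDC5
  0xEDC5 + 0xF33B = 0x1E100 → wrap carry → 0xE101
  0xE101 + 0xB015 = 0x19116 → wrap carry → 0x9117
One's-complement sum = 0x9117.
Checksum = ~0x9117 & 0xFFFF = 0x6EE8.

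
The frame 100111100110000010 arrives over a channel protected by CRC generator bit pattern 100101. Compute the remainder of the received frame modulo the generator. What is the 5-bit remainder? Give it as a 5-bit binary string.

Modulo-2 division of 100111100110000010 by 100101:
  pos 0: 100111 XOR 100101 = 000010
  pos 4: 101001 XOR 100101 = 001100
  pos 6: 110010 XOR 100101 = 010111
  pos 7: 101110 XOR 100101 = 001011
  pos 9: 101100 XOR 100101 = 001001
  pos 11: 100101 XOR 100101 = 000000
Remainder = 00000 (zero — the frame passes the CRC check).

00000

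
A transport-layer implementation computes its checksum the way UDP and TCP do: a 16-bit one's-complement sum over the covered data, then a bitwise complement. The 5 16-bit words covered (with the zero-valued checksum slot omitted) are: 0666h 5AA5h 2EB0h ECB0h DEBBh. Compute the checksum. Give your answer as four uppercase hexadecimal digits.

A4D7

One's-complement addition (fold any carry out of bit 15 back into bit 0):
  0x0666 + 0x5AA5 = 0x0610B
  0x610B + 0x2EB0 = 0x08FBB
  0x8FBB + 0xECB0 = 0x17C6B → wrap carry → 0x7C6C
  0x7C6C + 0xDEBB = 0x15B27 → wrap carry → 0x5B28
One's-complement sum = 0x5B28.
Checksum = ~0x5B28 & 0xFFFF = 0xA4D7.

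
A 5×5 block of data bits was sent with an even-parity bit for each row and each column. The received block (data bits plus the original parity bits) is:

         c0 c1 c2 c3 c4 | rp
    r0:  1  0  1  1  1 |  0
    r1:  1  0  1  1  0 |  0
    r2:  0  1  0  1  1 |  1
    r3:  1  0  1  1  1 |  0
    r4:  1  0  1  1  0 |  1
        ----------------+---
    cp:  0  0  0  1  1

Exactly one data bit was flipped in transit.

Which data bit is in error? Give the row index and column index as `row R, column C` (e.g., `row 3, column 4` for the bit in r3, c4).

row 1, column 1

Recompute each row's even parity and compare to rp:
  r0: data parity 0, sent rp 0 → ok
  r1: data parity 1, sent rp 0 → mismatch
  r2: data parity 1, sent rp 1 → ok
  r3: data parity 0, sent rp 0 → ok
  r4: data parity 1, sent rp 1 → ok
Recompute each column's even parity and compare to cp:
  c0: data parity 0, sent cp 0 → ok
  c1: data parity 1, sent cp 0 → mismatch
  c2: data parity 0, sent cp 0 → ok
  c3: data parity 1, sent cp 1 → ok
  c4: data parity 1, sent cp 1 → ok
Exactly one row (r1) and one column (c1) fail → the flipped bit is at their intersection.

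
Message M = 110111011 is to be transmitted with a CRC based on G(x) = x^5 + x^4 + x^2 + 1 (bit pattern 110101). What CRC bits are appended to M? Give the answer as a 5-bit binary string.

10011

Append 5 zeros: 11011101100000. Divide by 110101 (XOR where the leading bit is 1):
  pos 0: 110111 XOR 110101 = 000010
  pos 4: 100110 XOR 110101 = 010011
  pos 5: 100110 XOR 110101 = 010011
  pos 6: 100110 XOR 110101 = 010011
  pos 7: 100110 XOR 110101 = 010011
  pos 8: 100110 XOR 110101 = 010011
Remainder (last 5 bits) = 10011. This is the CRC / FCS.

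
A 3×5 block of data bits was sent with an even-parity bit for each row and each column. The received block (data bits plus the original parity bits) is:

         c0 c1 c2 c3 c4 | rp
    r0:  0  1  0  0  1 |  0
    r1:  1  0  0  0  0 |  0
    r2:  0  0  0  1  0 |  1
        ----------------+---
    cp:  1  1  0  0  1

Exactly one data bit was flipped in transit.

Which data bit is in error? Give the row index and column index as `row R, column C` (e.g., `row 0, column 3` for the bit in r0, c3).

row 1, column 3

Recompute each row's even parity and compare to rp:
  r0: data parity 0, sent rp 0 → ok
  r1: data parity 1, sent rp 0 → mismatch
  r2: data parity 1, sent rp 1 → ok
Recompute each column's even parity and compare to cp:
  c0: data parity 1, sent cp 1 → ok
  c1: data parity 1, sent cp 1 → ok
  c2: data parity 0, sent cp 0 → ok
  c3: data parity 1, sent cp 0 → mismatch
  c4: data parity 1, sent cp 1 → ok
Exactly one row (r1) and one column (c3) fail → the flipped bit is at their intersection.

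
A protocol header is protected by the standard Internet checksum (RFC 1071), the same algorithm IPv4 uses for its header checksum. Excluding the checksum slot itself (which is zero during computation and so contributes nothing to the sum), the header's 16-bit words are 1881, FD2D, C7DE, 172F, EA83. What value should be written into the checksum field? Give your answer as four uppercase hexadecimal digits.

20BF

One's-complement addition (fold any carry out of bit 15 back into bit 0):
  0x1881 + 0xFD2D = 0x115AE → wrap carry → 0x15AF
  0x15AF + 0xC7DE = 0x0DD8D
  0xDD8D + 0x172F = 0x0F4BC
  0xF4BC + 0xEA83 = 0x1DF3F → wrap carry → 0xDF40
One's-complement sum = 0xDF40.
Checksum = ~0xDF40 & 0xFFFF = 0x20BF.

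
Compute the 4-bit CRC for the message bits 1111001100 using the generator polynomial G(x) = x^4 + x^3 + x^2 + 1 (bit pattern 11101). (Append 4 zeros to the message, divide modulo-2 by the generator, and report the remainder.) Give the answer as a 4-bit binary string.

Append 4 zeros: 11110011000000. Divide by 11101 (XOR where the leading bit is 1):
  pos 0: 11110 XOR 11101 = 00011
  pos 3: 11011 XOR 11101 = 00110
  pos 5: 11000 XOR 11101 = 00101
  pos 7: 10100 XOR 11101 = 01001
  pos 8: 10010 XOR 11101 = 01111
  pos 9: 11110 XOR 11101 = 00011
Remainder (last 4 bits) = 0011. This is the CRC / FCS.

0011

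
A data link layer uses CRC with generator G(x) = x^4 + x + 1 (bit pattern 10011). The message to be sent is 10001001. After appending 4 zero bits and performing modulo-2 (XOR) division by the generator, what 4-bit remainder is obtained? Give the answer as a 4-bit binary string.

0110

Append 4 zeros: 100010010000. Divide by 10011 (XOR where the leading bit is 1):
  pos 0: 10001 XOR 10011 = 00010
  pos 3: 10001 XOR 10011 = 00010
  pos 6: 10000 XOR 10011 = 00011
Remainder (last 4 bits) = 0110. This is the CRC / FCS.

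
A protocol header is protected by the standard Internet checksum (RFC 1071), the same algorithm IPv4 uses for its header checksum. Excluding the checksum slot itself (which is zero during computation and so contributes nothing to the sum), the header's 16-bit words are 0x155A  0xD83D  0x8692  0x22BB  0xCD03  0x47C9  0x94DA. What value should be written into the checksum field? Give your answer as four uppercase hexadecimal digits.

BF72

One's-complement addition (fold any carry out of bit 15 back into bit 0):
  0x155A + 0xD83D = 0x0ED97
  0xED97 + 0x8692 = 0x17429 → wrap carry → 0x742A
  0x742A + 0x22BB = 0x096E5
  0x96E5 + 0xCD03 = 0x163E8 → wrap carry → 0x63E9
  0x63E9 + 0x47C9 = 0x0ABB2
  0xABB2 + 0x94DA = 0x1408C → wrap carry → 0x408D
One's-complement sum = 0x408D.
Checksum = ~0x408D & 0xFFFF = 0xBF72.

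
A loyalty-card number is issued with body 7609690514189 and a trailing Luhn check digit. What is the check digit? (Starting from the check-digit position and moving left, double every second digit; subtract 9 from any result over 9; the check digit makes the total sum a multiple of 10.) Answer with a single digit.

8

Partial digits right→left: 9 8 1 4 1 5 0 9 6 9 0 6 7
Double every second digit counting from the check-digit position (so the 1st, 3rd, 5th, ... of the partial from the right).
  doubled (with −9 where >9): 9 2 2 0 3 0 5 → sum 21
  kept as-is: 8 4 5 9 9 6 → sum 41
Total = 21 + 41 = 62.
Check digit = (10 − (62 mod 10)) mod 10 = 8.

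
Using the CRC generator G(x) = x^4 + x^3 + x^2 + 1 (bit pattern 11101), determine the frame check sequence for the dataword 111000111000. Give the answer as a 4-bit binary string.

1010

Append 4 zeros: 1110001110000000. Divide by 11101 (XOR where the leading bit is 1):
  pos 0: 11100 XOR 11101 = 00001
  pos 4: 10111 XOR 11101 = 01010
  pos 5: 10100 XOR 11101 = 01001
  pos 6: 10010 XOR 11101 = 01111
  pos 7: 11110 XOR 11101 = 00011
  pos 10: 11000 XOR 11101 = 00101
Remainder (last 4 bits) = 1010. This is the CRC / FCS.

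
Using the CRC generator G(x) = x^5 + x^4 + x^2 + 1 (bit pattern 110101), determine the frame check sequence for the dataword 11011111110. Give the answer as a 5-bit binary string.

10101

Append 5 zeros: 1101111111000000. Divide by 110101 (XOR where the leading bit is 1):
  pos 0: 110111 XOR 110101 = 000010
  pos 4: 101111 XOR 110101 = 011010
  pos 5: 110100 XOR 110101 = 000001
  pos 10: 100000 XOR 110101 = 010101
Remainder (last 5 bits) = 10101. This is the CRC / FCS.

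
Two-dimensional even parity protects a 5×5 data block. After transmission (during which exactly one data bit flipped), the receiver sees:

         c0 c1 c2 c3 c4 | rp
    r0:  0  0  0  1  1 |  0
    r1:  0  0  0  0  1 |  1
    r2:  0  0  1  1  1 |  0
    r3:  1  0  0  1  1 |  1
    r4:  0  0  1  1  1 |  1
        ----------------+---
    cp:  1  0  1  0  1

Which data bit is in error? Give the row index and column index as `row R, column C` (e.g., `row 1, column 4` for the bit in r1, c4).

row 2, column 2

Recompute each row's even parity and compare to rp:
  r0: data parity 0, sent rp 0 → ok
  r1: data parity 1, sent rp 1 → ok
  r2: data parity 1, sent rp 0 → mismatch
  r3: data parity 1, sent rp 1 → ok
  r4: data parity 1, sent rp 1 → ok
Recompute each column's even parity and compare to cp:
  c0: data parity 1, sent cp 1 → ok
  c1: data parity 0, sent cp 0 → ok
  c2: data parity 0, sent cp 1 → mismatch
  c3: data parity 0, sent cp 0 → ok
  c4: data parity 1, sent cp 1 → ok
Exactly one row (r2) and one column (c2) fail → the flipped bit is at their intersection.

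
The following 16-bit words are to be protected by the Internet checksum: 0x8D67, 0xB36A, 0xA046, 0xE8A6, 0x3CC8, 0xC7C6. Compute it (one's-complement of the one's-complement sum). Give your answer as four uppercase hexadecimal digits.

31B1

One's-complement addition (fold any carry out of bit 15 back into bit 0):
  0x8D67 + 0xB36A = 0x140D1 → wrap carry → 0x40D2
  0x40D2 + 0xA046 = 0x0E118
  0xE118 + 0xE8A6 = 0x1C9BE → wrap carry → 0xC9BF
  0xC9BF + 0x3CC8 = 0x10687 → wrap carry → 0x0688
  0x0688 + 0xC7C6 = 0x0CE4E
One's-complement sum = 0xCE4E.
Checksum = ~0xCE4E & 0xFFFF = 0x31B1.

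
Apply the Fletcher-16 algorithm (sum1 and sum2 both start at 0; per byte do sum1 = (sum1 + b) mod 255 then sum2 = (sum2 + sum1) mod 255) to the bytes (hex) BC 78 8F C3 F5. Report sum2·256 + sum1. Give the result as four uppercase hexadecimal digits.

Running sums (mod 255):
  after byte 0 (BC): sum1=188, sum2=188
  after byte 1 (78): sum1=53, sum2=241
  after byte 2 (8F): sum1=196, sum2=182
  after byte 3 (C3): sum1=136, sum2=63
  after byte 4 (F5): sum1=126, sum2=189
Checksum = sum2·256 + sum1 = 189·256 + 126 = 48510 = 0xBD7E.

BD7E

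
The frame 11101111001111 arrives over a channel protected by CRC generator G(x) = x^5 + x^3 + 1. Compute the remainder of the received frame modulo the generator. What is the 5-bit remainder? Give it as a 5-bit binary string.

Modulo-2 division of 11101111001111 by 101001:
  pos 0: 111011 XOR 101001 = 010010
  pos 1: 100101 XOR 101001 = 001100
  pos 3: 110010 XOR 101001 = 011011
  pos 4: 110110 XOR 101001 = 011111
  pos 5: 111111 XOR 101001 = 010110
  pos 6: 101101 XOR 101001 = 000100
Remainder = 10011 (nonzero — an error is detected).

10011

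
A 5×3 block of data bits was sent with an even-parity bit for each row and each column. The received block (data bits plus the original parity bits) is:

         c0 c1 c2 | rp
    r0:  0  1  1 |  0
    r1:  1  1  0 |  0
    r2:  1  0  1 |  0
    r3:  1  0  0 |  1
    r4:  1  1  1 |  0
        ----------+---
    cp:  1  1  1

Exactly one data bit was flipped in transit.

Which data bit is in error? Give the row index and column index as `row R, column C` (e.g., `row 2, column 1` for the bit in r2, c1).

Recompute each row's even parity and compare to rp:
  r0: data parity 0, sent rp 0 → ok
  r1: data parity 0, sent rp 0 → ok
  r2: data parity 0, sent rp 0 → ok
  r3: data parity 1, sent rp 1 → ok
  r4: data parity 1, sent rp 0 → mismatch
Recompute each column's even parity and compare to cp:
  c0: data parity 0, sent cp 1 → mismatch
  c1: data parity 1, sent cp 1 → ok
  c2: data parity 1, sent cp 1 → ok
Exactly one row (r4) and one column (c0) fail → the flipped bit is at their intersection.

row 4, column 0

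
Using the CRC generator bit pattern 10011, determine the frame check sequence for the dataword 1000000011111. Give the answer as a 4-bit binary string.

Append 4 zeros: 10000000111110000. Divide by 10011 (XOR where the leading bit is 1):
  pos 0: 10000 XOR 10011 = 00011
  pos 3: 11000 XOR 10011 = 01011
  pos 4: 10111 XOR 10011 = 00100
  pos 6: 10011 XOR 10011 = 00000
  pos 11: 11000 XOR 10011 = 01011
  pos 12: 10110 XOR 10011 = 00101
Remainder (last 4 bits) = 0101. This is the CRC / FCS.

0101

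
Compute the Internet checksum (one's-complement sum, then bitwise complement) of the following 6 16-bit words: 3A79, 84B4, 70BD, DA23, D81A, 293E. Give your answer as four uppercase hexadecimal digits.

F497

One's-complement addition (fold any carry out of bit 15 back into bit 0):
  0x3A79 + 0x84B4 = 0x0BF2D
  0xBF2D + 0x70BD = 0x12FEA → wrap carry → 0x2FEB
  0x2FEB + 0xDA23 = 0x10A0E → wrap carry → 0x0A0F
  0x0A0F + 0xD81A = 0x0E229
  0xE229 + 0x293E = 0x10B67 → wrap carry → 0x0B68
One's-complement sum = 0x0B68.
Checksum = ~0x0B68 & 0xFFFF = 0xF497.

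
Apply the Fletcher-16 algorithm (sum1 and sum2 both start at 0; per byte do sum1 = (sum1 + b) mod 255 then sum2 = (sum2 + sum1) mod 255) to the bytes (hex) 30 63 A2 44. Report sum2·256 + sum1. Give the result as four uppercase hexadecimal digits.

747A

Running sums (mod 255):
  after byte 0 (30): sum1=48, sum2=48
  after byte 1 (63): sum1=147, sum2=195
  after byte 2 (A2): sum1=54, sum2=249
  after byte 3 (44): sum1=122, sum2=116
Checksum = sum2·256 + sum1 = 116·256 + 122 = 29818 = 0x747A.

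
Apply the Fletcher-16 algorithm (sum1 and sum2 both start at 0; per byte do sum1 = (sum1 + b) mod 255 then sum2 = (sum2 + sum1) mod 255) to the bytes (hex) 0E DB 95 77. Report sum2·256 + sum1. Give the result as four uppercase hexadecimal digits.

Running sums (mod 255):
  after byte 0 (0E): sum1=14, sum2=14
  after byte 1 (DB): sum1=233, sum2=247
  after byte 2 (95): sum1=127, sum2=119
  after byte 3 (77): sum1=246, sum2=110
Checksum = sum2·256 + sum1 = 110·256 + 246 = 28406 = 0x6EF6.

6EF6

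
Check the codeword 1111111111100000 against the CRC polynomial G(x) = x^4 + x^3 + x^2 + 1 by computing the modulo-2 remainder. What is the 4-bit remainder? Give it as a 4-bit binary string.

Modulo-2 division of 1111111111100000 by 11101:
  pos 0: 11111 XOR 11101 = 00010
  pos 3: 10111 XOR 11101 = 01010
  pos 4: 10101 XOR 11101 = 01000
  pos 5: 10001 XOR 11101 = 01100
  pos 6: 11001 XOR 11101 = 00100
  pos 8: 10000 XOR 11101 = 01101
  pos 9: 11010 XOR 11101 = 00111
  pos 11: 11100 XOR 11101 = 00001
Remainder = 0001 (nonzero — an error is detected).

0001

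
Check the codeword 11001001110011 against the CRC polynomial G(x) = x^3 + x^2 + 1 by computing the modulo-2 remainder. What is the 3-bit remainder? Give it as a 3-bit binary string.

000

Modulo-2 division of 11001001110011 by 1101:
  pos 0: 1100 XOR 1101 = 0001
  pos 3: 1100 XOR 1101 = 0001
  pos 6: 1111 XOR 1101 = 0010
  pos 8: 1000 XOR 1101 = 0101
  pos 9: 1011 XOR 1101 = 0110
  pos 10: 1101 XOR 1101 = 0000
Remainder = 000 (zero — the frame passes the CRC check).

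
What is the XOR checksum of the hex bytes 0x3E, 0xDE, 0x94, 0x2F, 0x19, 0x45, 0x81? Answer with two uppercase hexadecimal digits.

86

XOR the bytes together:
  start with 0x3E
  0x3E ⊕ 0xDE = 0xE0
  0xE0 ⊕ 0x94 = 0x74
  0x74 ⊕ 0x2F = 0x5B
  0x5B ⊕ 0x19 = 0x42
  0x42 ⊕ 0x45 = 0x07
  0x07 ⊕ 0x81 = 0x86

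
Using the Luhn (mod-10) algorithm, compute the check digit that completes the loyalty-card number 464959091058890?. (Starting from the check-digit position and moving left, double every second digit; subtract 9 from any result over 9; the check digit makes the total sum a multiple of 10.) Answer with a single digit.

3

Partial digits right→left: 0 9 8 8 5 0 1 9 0 9 5 9 4 6 4
Double every second digit counting from the check-digit position (so the 1st, 3rd, 5th, ... of the partial from the right).
  doubled (with −9 where >9): 0 7 1 2 0 1 8 8 → sum 27
  kept as-is: 9 8 0 9 9 9 6 → sum 50
Total = 27 + 50 = 77.
Check digit = (10 − (77 mod 10)) mod 10 = 3.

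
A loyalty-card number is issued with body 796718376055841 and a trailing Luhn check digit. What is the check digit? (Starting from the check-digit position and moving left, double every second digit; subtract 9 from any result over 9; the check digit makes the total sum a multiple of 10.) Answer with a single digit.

1

Partial digits right→left: 1 4 8 5 5 0 6 7 3 8 1 7 6 9 7
Double every second digit counting from the check-digit position (so the 1st, 3rd, 5th, ... of the partial from the right).
  doubled (with −9 where >9): 2 7 1 3 6 2 3 5 → sum 29
  kept as-is: 4 5 0 7 8 7 9 → sum 40
Total = 29 + 40 = 69.
Check digit = (10 − (69 mod 10)) mod 10 = 1.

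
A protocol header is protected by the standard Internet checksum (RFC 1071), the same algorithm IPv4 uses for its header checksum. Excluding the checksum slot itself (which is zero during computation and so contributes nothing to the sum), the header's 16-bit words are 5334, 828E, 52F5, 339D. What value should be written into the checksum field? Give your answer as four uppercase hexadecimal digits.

One's-complement addition (fold any carry out of bit 15 back into bit 0):
  0x5334 + 0x828E = 0x0D5C2
  0xD5C2 + 0x52F5 = 0x128B7 → wrap carry → 0x28B8
  0x28B8 + 0x339D = 0x05C55
One's-complement sum = 0x5C55.
Checksum = ~0x5C55 & 0xFFFF = 0xA3AA.

A3AA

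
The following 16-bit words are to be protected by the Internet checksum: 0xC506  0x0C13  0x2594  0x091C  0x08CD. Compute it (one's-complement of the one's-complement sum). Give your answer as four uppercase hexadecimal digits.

F768

One's-complement addition (fold any carry out of bit 15 back into bit 0):
  0xC506 + 0x0C13 = 0x0D119
  0xD119 + 0x2594 = 0x0F6AD
  0xF6AD + 0x091C = 0x0FFC9
  0xFFC9 + 0x08CD = 0x10896 → wrap carry → 0x0897
One's-complement sum = 0x0897.
Checksum = ~0x0897 & 0xFFFF = 0xF768.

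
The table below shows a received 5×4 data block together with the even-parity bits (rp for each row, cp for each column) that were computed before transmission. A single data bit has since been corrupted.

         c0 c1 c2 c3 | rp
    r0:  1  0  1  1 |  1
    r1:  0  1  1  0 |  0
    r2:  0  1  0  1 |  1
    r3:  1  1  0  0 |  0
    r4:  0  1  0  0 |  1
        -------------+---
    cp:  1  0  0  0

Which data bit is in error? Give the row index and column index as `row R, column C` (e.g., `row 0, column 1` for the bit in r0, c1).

Recompute each row's even parity and compare to rp:
  r0: data parity 1, sent rp 1 → ok
  r1: data parity 0, sent rp 0 → ok
  r2: data parity 0, sent rp 1 → mismatch
  r3: data parity 0, sent rp 0 → ok
  r4: data parity 1, sent rp 1 → ok
Recompute each column's even parity and compare to cp:
  c0: data parity 0, sent cp 1 → mismatch
  c1: data parity 0, sent cp 0 → ok
  c2: data parity 0, sent cp 0 → ok
  c3: data parity 0, sent cp 0 → ok
Exactly one row (r2) and one column (c0) fail → the flipped bit is at their intersection.

row 2, column 0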